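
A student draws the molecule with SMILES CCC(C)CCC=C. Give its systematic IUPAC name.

The longest carbon chain that includes the multiple bond has 7 carbons, so the parent hydride is heptane.
A C=C double bond in the chain gives the infix -ene-.
Number the chain so that numbering from this end puts the double bond at C-1 rather than C-6.
With this numbering: the double bond between C-1 and C-2; a methyl group at C-5.
Putting it together: 5-methylhept-1-ene.

5-methylhept-1-ene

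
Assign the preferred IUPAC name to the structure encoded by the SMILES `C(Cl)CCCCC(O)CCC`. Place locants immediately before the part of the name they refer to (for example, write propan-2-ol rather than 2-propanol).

Counting along the main chain through the –OH group gives 9 carbons: the parent is nonane.
The principal characteristic group is an alcohol (–OH), named with the suffix -ol.
Choose the numbering such that numbering from this end puts the hydroxyl group at C-4 rather than C-6.
With this numbering: the hydroxyl at C-4; a chloro group at C-9.
Assembling the pieces gives 9-chlorononan-4-ol.

9-chlorononan-4-ol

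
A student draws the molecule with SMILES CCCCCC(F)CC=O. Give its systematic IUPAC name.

3-fluorooctanal

Counting along the main chain through the –CHO group gives 8 carbons: the parent is octane.
An aldehyde (terminal –CHO) is the principal characteristic group, giving the suffix -al.
Choose the numbering such that the aldehyde carbon is C-1 by definition.
This places a fluoro group at C-3.
The name is 3-fluorooctanal.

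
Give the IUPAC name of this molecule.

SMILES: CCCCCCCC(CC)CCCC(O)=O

Counting along the main chain through the –COOH group gives 12 carbons: the parent is dodecane.
A carboxylic acid (terminal –COOH) is the principal characteristic group, giving the suffix -oic acid.
Number the chain so that the carboxylic acid carbon is C-1 by definition.
With this numbering: an ethyl group at C-5.
Assembling the pieces gives 5-ethyldodecanoic acid.

5-ethyldodecanoic acid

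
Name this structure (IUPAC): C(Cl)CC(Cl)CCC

The longest carbon chain is 6 atoms: the parent is hexane.
Choose the numbering such that the substituent locant set {1,3} is lower than {4,6} at the first point of difference.
That gives chloro groups at C-1 and C-3.
Assembling the pieces gives 1,3-dichlorohexane.

1,3-dichlorohexane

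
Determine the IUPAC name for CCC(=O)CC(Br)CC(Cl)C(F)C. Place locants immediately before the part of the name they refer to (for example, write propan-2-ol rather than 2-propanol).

The longest chain bearing the carbonyl is 9 carbons long (nonane).
A ketone (C=O on an internal carbon) is the principal characteristic group, giving the suffix -one.
Number the chain so that numbering from this end puts the carbonyl group at C-3 rather than C-7.
That gives the carbonyl at C-3; a bromo group at C-5; a chloro group at C-7; a fluoro group at C-8.
The substituents are ordered alphabetically, ignoring any di-/tri- multipliers.
The name is 5-bromo-7-chloro-8-fluorononan-3-one.

5-bromo-7-chloro-8-fluorononan-3-one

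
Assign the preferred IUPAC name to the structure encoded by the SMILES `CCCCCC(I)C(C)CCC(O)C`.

6-iodo-5-methylundecan-2-ol

The longest chain bearing the –OH group is 11 carbons long (undecane).
The principal characteristic group is an alcohol (–OH), named with the suffix -ol.
Choose the numbering such that numbering from this end puts the hydroxyl group at C-2 rather than C-10.
That gives the hydroxyl at C-2; an iodo group at C-6; a methyl group at C-5.
Prefixes are listed alphabetically: iodo, methyl.
Assembling the pieces gives 6-iodo-5-methylundecan-2-ol.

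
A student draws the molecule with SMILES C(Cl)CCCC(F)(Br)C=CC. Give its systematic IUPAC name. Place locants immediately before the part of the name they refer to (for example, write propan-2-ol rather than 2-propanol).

4-bromo-8-chloro-4-fluorooct-2-ene

The longest chain bearing the multiple bond is 8 carbons long (octane).
There is one C=C double bond, indicated by the ending -ene.
The numbering direction is chosen so that numbering from this end puts the double bond at C-2 rather than C-6.
With this numbering: the double bond between C-2 and C-3; a bromo group at C-4; a chloro group at C-8; a fluoro group at C-4.
Substituent prefixes are cited in alphabetical order (multiplying prefixes like di-/tri- are ignored for ordering).
Putting it together: 4-bromo-8-chloro-4-fluorooct-2-ene.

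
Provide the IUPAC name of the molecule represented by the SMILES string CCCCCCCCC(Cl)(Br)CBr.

1,2-dibromo-2-chlorodecane

The longest continuous carbon chain has 10 atoms, so the parent hydride is decane.
Number the chain so that the substituent locant set {1,2,2} is lower than {9,9,10} at the first point of difference.
That gives bromo groups at C-1 and C-2; a chloro group at C-2.
The substituents are ordered alphabetically, ignoring any di-/tri- multipliers.
Putting it together: 1,2-dibromo-2-chlorodecane.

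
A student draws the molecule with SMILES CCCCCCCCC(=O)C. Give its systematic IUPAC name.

decan-2-one

The longest chain bearing the carbonyl is 10 carbons long (decane).
The principal characteristic group is a ketone (C=O on an internal carbon), named with the suffix -one.
The numbering direction is chosen so that numbering from this end puts the carbonyl group at C-2 rather than C-9.
With this numbering: the carbonyl at C-2.
Putting it together: decan-2-one.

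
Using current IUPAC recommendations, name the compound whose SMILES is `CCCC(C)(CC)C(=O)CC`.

4-ethyl-4-methylheptan-3-one

Counting along the main chain through the carbonyl gives 7 carbons: the parent is heptane.
The highest-priority functional group is a ketone (C=O on an internal carbon), so the name ends in -one.
Choose the numbering such that numbering from this end puts the carbonyl group at C-3 rather than C-5.
With this numbering: the carbonyl at C-3; an ethyl group at C-4; a methyl group at C-4.
Prefixes are listed alphabetically: ethyl, methyl.
Assembling the pieces gives 4-ethyl-4-methylheptan-3-one.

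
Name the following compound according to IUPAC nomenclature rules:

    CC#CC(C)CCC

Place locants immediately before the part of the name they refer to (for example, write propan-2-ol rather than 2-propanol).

4-methylhept-2-yne

Counting along the main chain through the multiple bond gives 7 carbons: the parent is heptane.
A C≡C triple bond in the chain gives the infix -yne-.
Choose the numbering such that numbering from this end puts the triple bond at C-2 rather than C-5.
With this numbering: the triple bond between C-2 and C-3; a methyl group at C-4.
Putting it together: 4-methylhept-2-yne.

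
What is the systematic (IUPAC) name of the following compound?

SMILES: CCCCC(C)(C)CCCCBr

1-bromo-5,5-dimethylnonane

The parent chain contains 9 carbons (nonane).
The numbering direction is chosen so that the substituent locant set {1,5,5} is lower than {5,5,9} at the first point of difference.
This places a bromo group at C-1; two methyl groups at C-5.
Substituent prefixes are cited in alphabetical order (multiplying prefixes like di-/tri- are ignored for ordering).
Putting it together: 1-bromo-5,5-dimethylnonane.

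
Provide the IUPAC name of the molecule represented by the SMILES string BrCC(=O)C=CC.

The longest chain bearing the carbonyl and the multiple bond is 5 carbons long (pentane).
The highest-priority functional group is a ketone (C=O on an internal carbon), so the name ends in -one.
A C=C double bond in the chain gives the infix -ene-.
The numbering direction is chosen so that numbering from this end puts the carbonyl group at C-2 rather than C-4.
This places the carbonyl at C-2; the double bond between C-3 and C-4; a bromo group at C-1.
The name is 1-bromopent-3-en-2-one.

1-bromopent-3-en-2-one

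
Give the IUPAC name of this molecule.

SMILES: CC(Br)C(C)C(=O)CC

5-bromo-4-methylhexan-3-one

The longest chain bearing the carbonyl is 6 carbons long (hexane).
The principal characteristic group is a ketone (C=O on an internal carbon), named with the suffix -one.
Choose the numbering such that numbering from this end puts the carbonyl group at C-3 rather than C-4.
This places the carbonyl at C-3; a bromo group at C-5; a methyl group at C-4.
Substituent prefixes are cited in alphabetical order (multiplying prefixes like di-/tri- are ignored for ordering).
The name is 5-bromo-4-methylhexan-3-one.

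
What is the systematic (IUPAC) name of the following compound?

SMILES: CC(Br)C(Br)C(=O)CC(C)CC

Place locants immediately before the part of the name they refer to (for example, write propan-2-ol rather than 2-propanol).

2,3-dibromo-6-methyloctan-4-one

Counting along the main chain through the carbonyl gives 8 carbons: the parent is octane.
A ketone (C=O on an internal carbon) is the principal characteristic group, giving the suffix -one.
Choose the numbering such that numbering from this end puts the carbonyl group at C-4 rather than C-5.
That gives the carbonyl at C-4; bromo groups at C-2 and C-3; a methyl group at C-6.
Prefixes are listed alphabetically: bromo, methyl.
The name is 2,3-dibromo-6-methyloctan-4-one.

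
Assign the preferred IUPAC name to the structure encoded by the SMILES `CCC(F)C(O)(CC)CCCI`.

The longest carbon chain that includes the –OH group has 7 carbons, so the parent hydride is heptane.
The highest-priority functional group is an alcohol (–OH), so the name ends in -ol.
The numbering direction is chosen so that the substituent locant set {1,4,5} is lower than {3,4,7} at the first point of difference.
With this numbering: the hydroxyl at C-4; an ethyl group at C-4; a fluoro group at C-5; an iodo group at C-1.
Substituent prefixes are cited in alphabetical order (multiplying prefixes like di-/tri- are ignored for ordering).
Putting it together: 4-ethyl-5-fluoro-1-iodoheptan-4-ol.

4-ethyl-5-fluoro-1-iodoheptan-4-ol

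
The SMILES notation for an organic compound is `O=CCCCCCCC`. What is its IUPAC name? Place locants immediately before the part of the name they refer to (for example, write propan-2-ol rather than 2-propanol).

octanal

The longest carbon chain that includes the –CHO group has 8 carbons, so the parent hydride is octane.
The highest-priority functional group is an aldehyde (terminal –CHO), so the name ends in -al.
Number the chain so that the aldehyde carbon is C-1 by definition.
Putting it together: octanal.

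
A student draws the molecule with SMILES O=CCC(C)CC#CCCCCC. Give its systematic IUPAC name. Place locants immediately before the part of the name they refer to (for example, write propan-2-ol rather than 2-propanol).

3-methylundec-5-ynal

The longest chain bearing the –CHO group and the multiple bond is 11 carbons long (undecane).
The principal characteristic group is an aldehyde (terminal –CHO), named with the suffix -al.
There is one C≡C triple bond, indicated by the ending -yne.
The numbering direction is chosen so that the aldehyde carbon is C-1 by definition.
This places the triple bond between C-5 and C-6; a methyl group at C-3.
The name is 3-methylundec-5-ynal.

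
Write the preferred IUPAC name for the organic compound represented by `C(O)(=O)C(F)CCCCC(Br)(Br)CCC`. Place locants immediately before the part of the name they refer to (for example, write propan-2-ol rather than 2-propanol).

Counting along the main chain through the –COOH group gives 10 carbons: the parent is decane.
The principal characteristic group is a carboxylic acid (terminal –COOH), named with the suffix -oic acid.
Number the chain so that the carboxylic acid carbon is C-1 by definition.
That gives two bromo groups at C-7; a fluoro group at C-2.
The substituents are ordered alphabetically, ignoring any di-/tri- multipliers.
Assembling the pieces gives 7,7-dibromo-2-fluorodecanoic acid.

7,7-dibromo-2-fluorodecanoic acid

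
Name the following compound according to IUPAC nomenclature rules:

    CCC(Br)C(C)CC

The parent chain contains 6 carbons (hexane).
The numbering direction is chosen so that the locant sets are identical either way, so the alphabetically earlier bromo substituent takes the lower locant (3 rather than 4).
That gives a bromo group at C-3; a methyl group at C-4.
Prefixes are listed alphabetically: bromo, methyl.
The name is 3-bromo-4-methylhexane.

3-bromo-4-methylhexane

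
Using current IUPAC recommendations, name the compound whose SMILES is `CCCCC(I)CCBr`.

The parent chain contains 7 carbons (heptane).
Number the chain so that the substituent locant set {1,3} is lower than {5,7} at the first point of difference.
This places a bromo group at C-1; an iodo group at C-3.
Prefixes are listed alphabetically: bromo, iodo.
Assembling the pieces gives 1-bromo-3-iodoheptane.

1-bromo-3-iodoheptane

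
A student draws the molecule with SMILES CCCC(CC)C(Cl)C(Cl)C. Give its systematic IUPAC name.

2,3-dichloro-4-ethylheptane

The longest continuous carbon chain has 7 atoms, so the parent hydride is heptane.
Choose the numbering such that the substituent locant set {2,3,4} is lower than {4,5,6} at the first point of difference.
This places chloro groups at C-2 and C-3; an ethyl group at C-4.
The substituents are ordered alphabetically, ignoring any di-/tri- multipliers.
Putting it together: 2,3-dichloro-4-ethylheptane.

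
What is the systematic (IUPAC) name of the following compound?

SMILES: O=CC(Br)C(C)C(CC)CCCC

2-bromo-4-ethyl-3-methyloctanal

The longest carbon chain that includes the –CHO group has 8 carbons, so the parent hydride is octane.
The highest-priority functional group is an aldehyde (terminal –CHO), so the name ends in -al.
Choose the numbering such that the aldehyde carbon is C-1 by definition.
That gives a bromo group at C-2; an ethyl group at C-4; a methyl group at C-3.
Prefixes are listed alphabetically: bromo, ethyl, methyl.
Putting it together: 2-bromo-4-ethyl-3-methyloctanal.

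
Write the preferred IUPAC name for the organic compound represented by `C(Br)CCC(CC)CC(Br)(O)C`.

The longest chain bearing the –OH group is 7 carbons long (heptane).
An alcohol (–OH) is the principal characteristic group, giving the suffix -ol.
Number the chain so that numbering from this end puts the hydroxyl group at C-2 rather than C-6.
This places the hydroxyl at C-2; bromo groups at C-2 and C-7; an ethyl group at C-4.
Prefixes are listed alphabetically: bromo, ethyl.
The name is 2,7-dibromo-4-ethylheptan-2-ol.

2,7-dibromo-4-ethylheptan-2-ol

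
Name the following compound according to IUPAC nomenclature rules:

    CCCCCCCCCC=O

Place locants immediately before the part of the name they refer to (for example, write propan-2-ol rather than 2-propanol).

The longest carbon chain that includes the –CHO group has 10 carbons, so the parent hydride is decane.
The highest-priority functional group is an aldehyde (terminal –CHO), so the name ends in -al.
Choose the numbering such that the aldehyde carbon is C-1 by definition.
The name is decanal.

decanal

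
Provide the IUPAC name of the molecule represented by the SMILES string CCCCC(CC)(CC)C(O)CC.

Counting along the main chain through the –OH group gives 8 carbons: the parent is octane.
The principal characteristic group is an alcohol (–OH), named with the suffix -ol.
The numbering direction is chosen so that numbering from this end puts the hydroxyl group at C-3 rather than C-6.
With this numbering: the hydroxyl at C-3; two ethyl groups at C-4.
Assembling the pieces gives 4,4-diethyloctan-3-ol.

4,4-diethyloctan-3-ol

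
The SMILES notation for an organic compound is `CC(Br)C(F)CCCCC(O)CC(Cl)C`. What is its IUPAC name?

The longest chain bearing the –OH group is 11 carbons long (undecane).
The highest-priority functional group is an alcohol (–OH), so the name ends in -ol.
Number the chain so that numbering from this end puts the hydroxyl group at C-4 rather than C-8.
With this numbering: the hydroxyl at C-4; a bromo group at C-10; a chloro group at C-2; a fluoro group at C-9.
Prefixes are listed alphabetically: bromo, chloro, fluoro.
The name is 10-bromo-2-chloro-9-fluoroundecan-4-ol.

10-bromo-2-chloro-9-fluoroundecan-4-ol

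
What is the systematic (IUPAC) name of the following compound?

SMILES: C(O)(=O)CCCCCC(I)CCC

Counting along the main chain through the –COOH group gives 10 carbons: the parent is decane.
A carboxylic acid (terminal –COOH) is the principal characteristic group, giving the suffix -oic acid.
The numbering direction is chosen so that the carboxylic acid carbon is C-1 by definition.
This places an iodo group at C-7.
Assembling the pieces gives 7-iododecanoic acid.

7-iododecanoic acid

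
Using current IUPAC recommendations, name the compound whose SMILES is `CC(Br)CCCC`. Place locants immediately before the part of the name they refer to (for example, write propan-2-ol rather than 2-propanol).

The longest carbon chain is 6 atoms: the parent is hexane.
Number the chain so that the substituent locant set {2} is lower than {5} at the first point of difference.
With this numbering: a bromo group at C-2.
The name is 2-bromohexane.

2-bromohexane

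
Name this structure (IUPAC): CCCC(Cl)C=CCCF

Counting along the main chain through the multiple bond gives 8 carbons: the parent is octane.
A C=C double bond in the chain gives the infix -ene-.
Choose the numbering such that numbering from this end puts the double bond at C-3 rather than C-5.
That gives the double bond between C-3 and C-4; a chloro group at C-5; a fluoro group at C-1.
The substituents are ordered alphabetically, ignoring any di-/tri- multipliers.
Assembling the pieces gives 5-chloro-1-fluorooct-3-ene.

5-chloro-1-fluorooct-3-ene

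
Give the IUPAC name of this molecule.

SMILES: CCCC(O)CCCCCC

decan-4-ol

Counting along the main chain through the –OH group gives 10 carbons: the parent is decane.
The principal characteristic group is an alcohol (–OH), named with the suffix -ol.
Number the chain so that numbering from this end puts the hydroxyl group at C-4 rather than C-7.
With this numbering: the hydroxyl at C-4.
Putting it together: decan-4-ol.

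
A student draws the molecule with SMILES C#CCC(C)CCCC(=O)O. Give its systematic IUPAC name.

5-methyloct-7-ynoic acid

The longest chain bearing the –COOH group and the multiple bond is 8 carbons long (octane).
A carboxylic acid (terminal –COOH) is the principal characteristic group, giving the suffix -oic acid.
There is one C≡C triple bond, indicated by the ending -yne.
Choose the numbering such that the carboxylic acid carbon is C-1 by definition.
With this numbering: the triple bond between C-7 and C-8; a methyl group at C-5.
Putting it together: 5-methyloct-7-ynoic acid.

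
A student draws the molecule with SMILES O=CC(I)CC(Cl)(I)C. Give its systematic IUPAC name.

The longest chain bearing the –CHO group is 5 carbons long (pentane).
The highest-priority functional group is an aldehyde (terminal –CHO), so the name ends in -al.
The numbering direction is chosen so that the aldehyde carbon is C-1 by definition.
That gives a chloro group at C-4; iodo groups at C-2 and C-4.
Substituent prefixes are cited in alphabetical order (multiplying prefixes like di-/tri- are ignored for ordering).
Putting it together: 4-chloro-2,4-diiodopentanal.

4-chloro-2,4-diiodopentanal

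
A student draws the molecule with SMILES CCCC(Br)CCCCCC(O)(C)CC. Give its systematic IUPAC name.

9-bromo-3-methyldodecan-3-ol

Counting along the main chain through the –OH group gives 12 carbons: the parent is dodecane.
The highest-priority functional group is an alcohol (–OH), so the name ends in -ol.
Choose the numbering such that numbering from this end puts the hydroxyl group at C-3 rather than C-10.
That gives the hydroxyl at C-3; a bromo group at C-9; a methyl group at C-3.
Substituent prefixes are cited in alphabetical order (multiplying prefixes like di-/tri- are ignored for ordering).
The name is 9-bromo-3-methyldodecan-3-ol.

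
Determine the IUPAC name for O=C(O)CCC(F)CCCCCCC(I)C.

Counting along the main chain through the –COOH group gives 12 carbons: the parent is dodecane.
The highest-priority functional group is a carboxylic acid (terminal –COOH), so the name ends in -oic acid.
Number the chain so that the carboxylic acid carbon is C-1 by definition.
With this numbering: a fluoro group at C-4; an iodo group at C-11.
The substituents are ordered alphabetically, ignoring any di-/tri- multipliers.
The name is 4-fluoro-11-iodododecanoic acid.

4-fluoro-11-iodododecanoic acid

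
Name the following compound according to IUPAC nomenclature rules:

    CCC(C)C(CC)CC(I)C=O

4-ethyl-2-iodo-5-methylheptanal

The longest carbon chain that includes the –CHO group has 7 carbons, so the parent hydride is heptane.
The principal characteristic group is an aldehyde (terminal –CHO), named with the suffix -al.
The numbering direction is chosen so that the aldehyde carbon is C-1 by definition.
With this numbering: an ethyl group at C-4; an iodo group at C-2; a methyl group at C-5.
The substituents are ordered alphabetically, ignoring any di-/tri- multipliers.
Putting it together: 4-ethyl-2-iodo-5-methylheptanal.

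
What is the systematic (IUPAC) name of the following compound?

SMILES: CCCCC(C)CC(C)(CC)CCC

The longest carbon chain is 10 atoms: the parent is decane.
Number the chain so that the substituent locant set {4,4,6} is lower than {5,7,7} at the first point of difference.
With this numbering: an ethyl group at C-4; methyl groups at C-4 and C-6.
Substituent prefixes are cited in alphabetical order (multiplying prefixes like di-/tri- are ignored for ordering).
Assembling the pieces gives 4-ethyl-4,6-dimethyldecane.

4-ethyl-4,6-dimethyldecane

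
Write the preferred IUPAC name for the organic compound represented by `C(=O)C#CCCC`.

hex-2-ynal

Counting along the main chain through the –CHO group and the multiple bond gives 6 carbons: the parent is hexane.
The principal characteristic group is an aldehyde (terminal –CHO), named with the suffix -al.
The chain contains a C≡C triple bond, so the unsaturation ending is -yne.
Number the chain so that the aldehyde carbon is C-1 by definition.
With this numbering: the triple bond between C-2 and C-3.
The name is hex-2-ynal.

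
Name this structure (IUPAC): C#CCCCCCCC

non-1-yne

Counting along the main chain through the multiple bond gives 9 carbons: the parent is nonane.
The chain contains a C≡C triple bond, so the unsaturation ending is -yne.
Number the chain so that numbering from this end puts the triple bond at C-1 rather than C-8.
With this numbering: the triple bond between C-1 and C-2.
Putting it together: non-1-yne.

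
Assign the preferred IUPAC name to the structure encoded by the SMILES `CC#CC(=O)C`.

The longest chain bearing the carbonyl and the multiple bond is 5 carbons long (pentane).
A ketone (C=O on an internal carbon) is the principal characteristic group, giving the suffix -one.
A C≡C triple bond in the chain gives the infix -yne-.
Number the chain so that numbering from this end puts the carbonyl group at C-2 rather than C-4.
With this numbering: the carbonyl at C-2; the triple bond between C-3 and C-4.
The name is pent-3-yn-2-one.

pent-3-yn-2-one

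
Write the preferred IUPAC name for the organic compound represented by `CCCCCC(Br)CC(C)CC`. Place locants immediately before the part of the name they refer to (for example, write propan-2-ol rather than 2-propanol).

5-bromo-3-methyldecane

The longest continuous carbon chain has 10 atoms, so the parent hydride is decane.
Number the chain so that the substituent locant set {3,5} is lower than {6,8} at the first point of difference.
This places a bromo group at C-5; a methyl group at C-3.
Substituent prefixes are cited in alphabetical order (multiplying prefixes like di-/tri- are ignored for ordering).
Assembling the pieces gives 5-bromo-3-methyldecane.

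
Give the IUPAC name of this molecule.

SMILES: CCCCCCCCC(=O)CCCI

1-iodododecan-4-one

The longest carbon chain that includes the carbonyl has 12 carbons, so the parent hydride is dodecane.
A ketone (C=O on an internal carbon) is the principal characteristic group, giving the suffix -one.
Number the chain so that numbering from this end puts the carbonyl group at C-4 rather than C-9.
With this numbering: the carbonyl at C-4; an iodo group at C-1.
Assembling the pieces gives 1-iodododecan-4-one.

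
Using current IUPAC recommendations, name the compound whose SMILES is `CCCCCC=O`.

The longest carbon chain that includes the –CHO group has 6 carbons, so the parent hydride is hexane.
The principal characteristic group is an aldehyde (terminal –CHO), named with the suffix -al.
The numbering direction is chosen so that the aldehyde carbon is C-1 by definition.
Assembling the pieces gives hexanal.

hexanal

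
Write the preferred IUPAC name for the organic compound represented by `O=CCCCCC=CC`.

oct-6-enal

Counting along the main chain through the –CHO group and the multiple bond gives 8 carbons: the parent is octane.
An aldehyde (terminal –CHO) is the principal characteristic group, giving the suffix -al.
There is one C=C double bond, indicated by the ending -ene.
The numbering direction is chosen so that the aldehyde carbon is C-1 by definition.
That gives the double bond between C-6 and C-7.
Putting it together: oct-6-enal.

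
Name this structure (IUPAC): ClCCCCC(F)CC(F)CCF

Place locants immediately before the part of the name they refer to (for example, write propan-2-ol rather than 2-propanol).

The longest carbon chain is 9 atoms: the parent is nonane.
The numbering direction is chosen so that the substituent locant set {1,3,5,9} is lower than {1,5,7,9} at the first point of difference.
That gives a chloro group at C-9; fluoro groups at C-1 and C-3 and C-5.
The substituents are ordered alphabetically, ignoring any di-/tri- multipliers.
The name is 9-chloro-1,3,5-trifluorononane.

9-chloro-1,3,5-trifluorononane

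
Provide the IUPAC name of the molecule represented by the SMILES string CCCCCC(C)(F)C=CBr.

1-bromo-3-fluoro-3-methyloct-1-ene

The longest chain bearing the multiple bond is 8 carbons long (octane).
A C=C double bond in the chain gives the infix -ene-.
Number the chain so that numbering from this end puts the double bond at C-1 rather than C-7.
With this numbering: the double bond between C-1 and C-2; a bromo group at C-1; a fluoro group at C-3; a methyl group at C-3.
The substituents are ordered alphabetically, ignoring any di-/tri- multipliers.
Putting it together: 1-bromo-3-fluoro-3-methyloct-1-ene.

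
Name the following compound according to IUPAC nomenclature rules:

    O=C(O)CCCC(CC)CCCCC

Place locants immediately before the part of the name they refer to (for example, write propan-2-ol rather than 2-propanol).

5-ethyldecanoic acid

The longest chain bearing the –COOH group is 10 carbons long (decane).
The principal characteristic group is a carboxylic acid (terminal –COOH), named with the suffix -oic acid.
The numbering direction is chosen so that the carboxylic acid carbon is C-1 by definition.
This places an ethyl group at C-5.
The name is 5-ethyldecanoic acid.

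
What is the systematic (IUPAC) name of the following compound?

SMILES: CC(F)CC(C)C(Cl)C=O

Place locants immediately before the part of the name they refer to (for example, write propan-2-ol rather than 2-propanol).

Counting along the main chain through the –CHO group gives 6 carbons: the parent is hexane.
An aldehyde (terminal –CHO) is the principal characteristic group, giving the suffix -al.
Number the chain so that the aldehyde carbon is C-1 by definition.
With this numbering: a chloro group at C-2; a fluoro group at C-5; a methyl group at C-3.
Prefixes are listed alphabetically: chloro, fluoro, methyl.
Assembling the pieces gives 2-chloro-5-fluoro-3-methylhexanal.

2-chloro-5-fluoro-3-methylhexanal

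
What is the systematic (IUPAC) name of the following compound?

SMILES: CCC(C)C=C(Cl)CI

2-chloro-1-iodo-4-methylhex-2-ene

The longest chain bearing the multiple bond is 6 carbons long (hexane).
The chain contains a C=C double bond, so the unsaturation ending is -ene.
The numbering direction is chosen so that numbering from this end puts the double bond at C-2 rather than C-4.
With this numbering: the double bond between C-2 and C-3; a chloro group at C-2; an iodo group at C-1; a methyl group at C-4.
The substituents are ordered alphabetically, ignoring any di-/tri- multipliers.
Assembling the pieces gives 2-chloro-1-iodo-4-methylhex-2-ene.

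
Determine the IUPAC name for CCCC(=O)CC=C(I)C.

Counting along the main chain through the carbonyl and the multiple bond gives 8 carbons: the parent is octane.
The principal characteristic group is a ketone (C=O on an internal carbon), named with the suffix -one.
The chain contains a C=C double bond, so the unsaturation ending is -ene.
The numbering direction is chosen so that numbering from this end puts the carbonyl group at C-4 rather than C-5.
With this numbering: the carbonyl at C-4; the double bond between C-6 and C-7; an iodo group at C-7.
Putting it together: 7-iodooct-6-en-4-one.

7-iodooct-6-en-4-one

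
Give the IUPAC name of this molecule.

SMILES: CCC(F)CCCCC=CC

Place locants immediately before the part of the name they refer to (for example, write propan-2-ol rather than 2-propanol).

The longest carbon chain that includes the multiple bond has 10 carbons, so the parent hydride is decane.
A C=C double bond in the chain gives the infix -ene-.
The numbering direction is chosen so that numbering from this end puts the double bond at C-2 rather than C-8.
That gives the double bond between C-2 and C-3; a fluoro group at C-8.
The name is 8-fluorodec-2-ene.

8-fluorodec-2-ene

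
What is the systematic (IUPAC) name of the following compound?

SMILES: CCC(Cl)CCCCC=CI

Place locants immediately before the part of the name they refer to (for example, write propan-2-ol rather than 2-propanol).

7-chloro-1-iodonon-1-ene

Counting along the main chain through the multiple bond gives 9 carbons: the parent is nonane.
A C=C double bond in the chain gives the infix -ene-.
The numbering direction is chosen so that numbering from this end puts the double bond at C-1 rather than C-8.
That gives the double bond between C-1 and C-2; a chloro group at C-7; an iodo group at C-1.
Prefixes are listed alphabetically: chloro, iodo.
Putting it together: 7-chloro-1-iodonon-1-ene.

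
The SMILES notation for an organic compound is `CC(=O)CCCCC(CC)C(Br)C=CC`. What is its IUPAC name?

Counting along the main chain through the carbonyl and the multiple bond gives 11 carbons: the parent is undecane.
A ketone (C=O on an internal carbon) is the principal characteristic group, giving the suffix -one.
The chain contains a C=C double bond, so the unsaturation ending is -ene.
Number the chain so that numbering from this end puts the carbonyl group at C-2 rather than C-10.
This places the carbonyl at C-2; the double bond between C-9 and C-10; a bromo group at C-8; an ethyl group at C-7.
Prefixes are listed alphabetically: bromo, ethyl.
Putting it together: 8-bromo-7-ethylundec-9-en-2-one.

8-bromo-7-ethylundec-9-en-2-one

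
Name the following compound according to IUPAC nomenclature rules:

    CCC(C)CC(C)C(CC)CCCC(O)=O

5-ethyl-6,8-dimethyldecanoic acid

Counting along the main chain through the –COOH group gives 10 carbons: the parent is decane.
A carboxylic acid (terminal –COOH) is the principal characteristic group, giving the suffix -oic acid.
Choose the numbering such that the carboxylic acid carbon is C-1 by definition.
With this numbering: an ethyl group at C-5; methyl groups at C-6 and C-8.
The substituents are ordered alphabetically, ignoring any di-/tri- multipliers.
Assembling the pieces gives 5-ethyl-6,8-dimethyldecanoic acid.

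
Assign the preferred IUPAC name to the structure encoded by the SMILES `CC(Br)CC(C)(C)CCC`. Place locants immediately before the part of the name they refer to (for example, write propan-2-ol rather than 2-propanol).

The parent chain contains 7 carbons (heptane).
The numbering direction is chosen so that the substituent locant set {2,4,4} is lower than {4,4,6} at the first point of difference.
That gives a bromo group at C-2; two methyl groups at C-4.
Substituent prefixes are cited in alphabetical order (multiplying prefixes like di-/tri- are ignored for ordering).
The name is 2-bromo-4,4-dimethylheptane.

2-bromo-4,4-dimethylheptane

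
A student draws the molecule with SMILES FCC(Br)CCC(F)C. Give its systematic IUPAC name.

The longest continuous carbon chain has 6 atoms, so the parent hydride is hexane.
The numbering direction is chosen so that the substituent locant set {1,2,5} is lower than {2,5,6} at the first point of difference.
This places a bromo group at C-2; fluoro groups at C-1 and C-5.
Prefixes are listed alphabetically: bromo, fluoro.
Putting it together: 2-bromo-1,5-difluorohexane.

2-bromo-1,5-difluorohexane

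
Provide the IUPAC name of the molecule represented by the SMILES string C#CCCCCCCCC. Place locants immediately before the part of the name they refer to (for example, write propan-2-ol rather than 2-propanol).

dec-1-yne

The longest carbon chain that includes the multiple bond has 10 carbons, so the parent hydride is decane.
There is one C≡C triple bond, indicated by the ending -yne.
Number the chain so that numbering from this end puts the triple bond at C-1 rather than C-9.
This places the triple bond between C-1 and C-2.
Putting it together: dec-1-yne.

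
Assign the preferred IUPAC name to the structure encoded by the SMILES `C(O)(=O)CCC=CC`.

Counting along the main chain through the –COOH group and the multiple bond gives 6 carbons: the parent is hexane.
The principal characteristic group is a carboxylic acid (terminal –COOH), named with the suffix -oic acid.
A C=C double bond in the chain gives the infix -ene-.
The numbering direction is chosen so that the carboxylic acid carbon is C-1 by definition.
With this numbering: the double bond between C-4 and C-5.
The name is hex-4-enoic acid.

hex-4-enoic acid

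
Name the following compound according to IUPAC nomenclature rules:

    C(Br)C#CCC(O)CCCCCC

1-bromoundec-2-yn-5-ol

The longest carbon chain that includes the –OH group and the multiple bond has 11 carbons, so the parent hydride is undecane.
An alcohol (–OH) is the principal characteristic group, giving the suffix -ol.
There is one C≡C triple bond, indicated by the ending -yne.
Number the chain so that numbering from this end puts the hydroxyl group at C-5 rather than C-7.
This places the hydroxyl at C-5; the triple bond between C-2 and C-3; a bromo group at C-1.
Putting it together: 1-bromoundec-2-yn-5-ol.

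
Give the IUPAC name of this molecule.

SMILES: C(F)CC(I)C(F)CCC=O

The longest carbon chain that includes the –CHO group has 7 carbons, so the parent hydride is heptane.
The highest-priority functional group is an aldehyde (terminal –CHO), so the name ends in -al.
Choose the numbering such that the aldehyde carbon is C-1 by definition.
That gives fluoro groups at C-4 and C-7; an iodo group at C-5.
Prefixes are listed alphabetically: fluoro, iodo.
Putting it together: 4,7-difluoro-5-iodoheptanal.

4,7-difluoro-5-iodoheptanal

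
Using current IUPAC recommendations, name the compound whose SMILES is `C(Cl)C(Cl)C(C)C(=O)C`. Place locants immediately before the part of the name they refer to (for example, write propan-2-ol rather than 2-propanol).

Counting along the main chain through the carbonyl gives 5 carbons: the parent is pentane.
The principal characteristic group is a ketone (C=O on an internal carbon), named with the suffix -one.
The numbering direction is chosen so that numbering from this end puts the carbonyl group at C-2 rather than C-4.
With this numbering: the carbonyl at C-2; chloro groups at C-4 and C-5; a methyl group at C-3.
The substituents are ordered alphabetically, ignoring any di-/tri- multipliers.
The name is 4,5-dichloro-3-methylpentan-2-one.

4,5-dichloro-3-methylpentan-2-one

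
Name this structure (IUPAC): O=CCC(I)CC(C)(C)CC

The longest chain bearing the –CHO group is 7 carbons long (heptane).
The highest-priority functional group is an aldehyde (terminal –CHO), so the name ends in -al.
The numbering direction is chosen so that the aldehyde carbon is C-1 by definition.
With this numbering: an iodo group at C-3; two methyl groups at C-5.
Prefixes are listed alphabetically: iodo, methyl.
Assembling the pieces gives 3-iodo-5,5-dimethylheptanal.

3-iodo-5,5-dimethylheptanal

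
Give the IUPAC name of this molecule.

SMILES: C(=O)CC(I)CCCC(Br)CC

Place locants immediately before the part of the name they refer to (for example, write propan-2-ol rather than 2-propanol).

7-bromo-3-iodononanal

The longest carbon chain that includes the –CHO group has 9 carbons, so the parent hydride is nonane.
The principal characteristic group is an aldehyde (terminal –CHO), named with the suffix -al.
Number the chain so that the aldehyde carbon is C-1 by definition.
With this numbering: a bromo group at C-7; an iodo group at C-3.
The substituents are ordered alphabetically, ignoring any di-/tri- multipliers.
The name is 7-bromo-3-iodononanal.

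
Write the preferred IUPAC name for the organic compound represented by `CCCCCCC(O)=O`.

heptanoic acid

The longest carbon chain that includes the –COOH group has 7 carbons, so the parent hydride is heptane.
A carboxylic acid (terminal –COOH) is the principal characteristic group, giving the suffix -oic acid.
The numbering direction is chosen so that the carboxylic acid carbon is C-1 by definition.
Assembling the pieces gives heptanoic acid.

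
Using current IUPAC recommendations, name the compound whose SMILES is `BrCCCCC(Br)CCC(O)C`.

Counting along the main chain through the –OH group gives 9 carbons: the parent is nonane.
The highest-priority functional group is an alcohol (–OH), so the name ends in -ol.
The numbering direction is chosen so that numbering from this end puts the hydroxyl group at C-2 rather than C-8.
This places the hydroxyl at C-2; bromo groups at C-5 and C-9.
Assembling the pieces gives 5,9-dibromononan-2-ol.

5,9-dibromononan-2-ol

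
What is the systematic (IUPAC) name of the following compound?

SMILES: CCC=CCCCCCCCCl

Counting along the main chain through the multiple bond gives 11 carbons: the parent is undecane.
A C=C double bond in the chain gives the infix -ene-.
Choose the numbering such that numbering from this end puts the double bond at C-3 rather than C-8.
That gives the double bond between C-3 and C-4; a chloro group at C-11.
The name is 11-chloroundec-3-ene.

11-chloroundec-3-ene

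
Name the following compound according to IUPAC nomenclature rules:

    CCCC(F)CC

3-fluorohexane

The longest continuous carbon chain has 6 atoms, so the parent hydride is hexane.
Number the chain so that the substituent locant set {3} is lower than {4} at the first point of difference.
That gives a fluoro group at C-3.
Putting it together: 3-fluorohexane.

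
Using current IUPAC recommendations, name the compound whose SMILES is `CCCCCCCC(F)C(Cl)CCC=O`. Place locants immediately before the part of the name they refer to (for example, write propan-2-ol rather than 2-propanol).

4-chloro-5-fluorododecanal

The longest chain bearing the –CHO group is 12 carbons long (dodecane).
The principal characteristic group is an aldehyde (terminal –CHO), named with the suffix -al.
The numbering direction is chosen so that the aldehyde carbon is C-1 by definition.
This places a chloro group at C-4; a fluoro group at C-5.
Substituent prefixes are cited in alphabetical order (multiplying prefixes like di-/tri- are ignored for ordering).
Putting it together: 4-chloro-5-fluorododecanal.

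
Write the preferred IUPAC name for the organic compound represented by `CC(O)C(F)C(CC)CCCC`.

4-ethyl-3-fluorooctan-2-ol

Counting along the main chain through the –OH group gives 8 carbons: the parent is octane.
The highest-priority functional group is an alcohol (–OH), so the name ends in -ol.
Choose the numbering such that numbering from this end puts the hydroxyl group at C-2 rather than C-7.
This places the hydroxyl at C-2; an ethyl group at C-4; a fluoro group at C-3.
Prefixes are listed alphabetically: ethyl, fluoro.
Assembling the pieces gives 4-ethyl-3-fluorooctan-2-ol.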